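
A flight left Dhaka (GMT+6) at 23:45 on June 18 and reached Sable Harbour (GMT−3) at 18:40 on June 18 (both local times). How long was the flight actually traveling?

3 hours 55 minutes

Sable Harbour is 9:00 behind Dhaka.
Clock-face elapsed time (ignoring zones) is −5 hours 5 minutes.
Actual elapsed = −5 hours 5 minutes + 9:00 = 3 hours 55 minutes.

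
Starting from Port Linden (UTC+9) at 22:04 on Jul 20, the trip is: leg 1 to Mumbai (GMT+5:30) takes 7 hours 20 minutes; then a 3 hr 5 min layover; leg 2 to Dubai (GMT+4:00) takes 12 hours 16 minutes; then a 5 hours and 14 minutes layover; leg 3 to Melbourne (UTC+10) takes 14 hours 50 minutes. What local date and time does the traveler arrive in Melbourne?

Convert departure to UTC: 22:04 − 9:00 = 13:04 UTC on Jul 20.
Add 7 hours and 20 minutes leg 1 → 20:24 UTC.
Add 3 hours and 5 minutes layover in Mumbai → 23:29 UTC.
Add 12 hours and 16 minutes leg 2 → 11:45 UTC (Jul 21).
Add 5 hours 14 minutes layover in Dubai → 16:59 UTC.
Add 14 hours and 50 minutes leg 3 → 07:49 UTC (Jul 22).
Melbourne is UTC+10:00, so local arrival = 07:49 + 10:00 = 17:49 on Jul 22.

17:49 on Jul 22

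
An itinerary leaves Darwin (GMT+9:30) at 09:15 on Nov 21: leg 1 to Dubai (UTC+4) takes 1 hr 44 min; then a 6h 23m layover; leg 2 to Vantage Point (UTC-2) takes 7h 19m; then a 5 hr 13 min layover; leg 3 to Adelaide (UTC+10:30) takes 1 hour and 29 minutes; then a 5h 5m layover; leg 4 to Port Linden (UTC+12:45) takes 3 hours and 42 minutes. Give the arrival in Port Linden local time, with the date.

Convert departure to UTC: 09:15 − 9:30 = 23:45 UTC on Nov 20.
Add 1 hour 44 minutes leg 1 → 01:29 UTC (Nov 21).
Add 6 hours 23 minutes layover in Dubai → 07:52 UTC.
Add 7 hours and 19 minutes leg 2 → 15:11 UTC.
Add 5 hours and 13 minutes layover in Vantage Point → 20:24 UTC.
Add 1 hour and 29 minutes leg 3 → 21:53 UTC.
Add 5 hours 5 minutes layover in Adelaide → 02:58 UTC (Nov 22).
Add 3 hours and 42 minutes leg 4 → 06:40 UTC.
Port Linden is UTC+12:45, so local arrival = 06:40 + 12:45 = 19:25 on Nov 22.

19:25 on November 22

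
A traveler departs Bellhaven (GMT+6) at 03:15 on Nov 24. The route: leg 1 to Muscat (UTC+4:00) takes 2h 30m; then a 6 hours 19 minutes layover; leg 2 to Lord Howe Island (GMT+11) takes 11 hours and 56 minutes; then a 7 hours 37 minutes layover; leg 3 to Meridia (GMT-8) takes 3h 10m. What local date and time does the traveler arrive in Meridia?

Convert departure to UTC: 03:15 − 6:00 = 21:15 UTC on Nov 23.
Add 2 hours 30 minutes leg 1 → 23:45 UTC.
Add 6 hours 19 minutes layover in Muscat → 06:04 UTC (Nov 24).
Add 11 hours and 56 minutes leg 2 → 18:00 UTC.
Add 7 hours and 37 minutes layover in Lord Howe Island → 01:37 UTC (Nov 25).
Add 3 hours and 10 minutes leg 3 → 04:47 UTC.
Meridia is UTC−8:00, so local arrival = 04:47 − 8:00 = 20:47 on Nov 24.

20:47 on November 24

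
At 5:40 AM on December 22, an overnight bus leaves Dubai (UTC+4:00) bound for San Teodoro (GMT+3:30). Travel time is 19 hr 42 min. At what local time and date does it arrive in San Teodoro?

12:52 AM on December 23

San Teodoro is 0:30 behind Dubai.
After 19 hours 42 minutes it is 1:22 AM (Dec 23) in Dubai.
Shift by the zone difference: 1:22 AM − 0:30 = 12:52 AM on Dec 23 in San Teodoro.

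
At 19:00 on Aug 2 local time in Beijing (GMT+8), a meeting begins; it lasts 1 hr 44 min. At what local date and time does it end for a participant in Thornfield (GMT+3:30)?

16:14 on Aug 2

Convert start to UTC: 19:00 − 8:00 = 11:00 UTC on Aug 2.
Add 1 hour and 44 minutes duration → 12:44 UTC.
Thornfield is UTC+3:30, so local end time = 12:44 + 3:30 = 16:14 on Aug 2.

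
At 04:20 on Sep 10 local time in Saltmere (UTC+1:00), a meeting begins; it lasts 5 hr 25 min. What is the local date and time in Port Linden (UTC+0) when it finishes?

Convert start to UTC: 04:20 − 1:00 = 03:20 UTC on Sep 10.
Add 5 hours 25 minutes duration → 08:45 UTC.
Port Linden is UTC+0, so local end time is the same: 08:45 on Sep 10.

08:45 on Sep 10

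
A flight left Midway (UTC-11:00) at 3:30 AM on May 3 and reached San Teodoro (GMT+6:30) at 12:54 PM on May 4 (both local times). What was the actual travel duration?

15 hours 54 minutes

San Teodoro is 17:30 ahead of Midway.
Clock-face elapsed time (ignoring zones) is 33 hours 24 minutes.
Actual elapsed = 33 hours 24 minutes − 17:30 = 15 hours 54 minutes.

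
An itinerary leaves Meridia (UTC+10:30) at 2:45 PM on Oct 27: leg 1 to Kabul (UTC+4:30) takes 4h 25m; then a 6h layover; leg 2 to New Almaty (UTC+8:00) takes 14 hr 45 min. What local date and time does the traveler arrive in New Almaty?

Convert departure to UTC: 2:45 PM − 10:30 = 4:15 AM UTC on Oct 27.
Add 4 hours 25 minutes leg 1 → 8:40 AM UTC.
Add 6 hours layover in Kabul → 2:40 PM UTC.
Add 14 hours 45 minutes leg 2 → 5:25 AM UTC (Oct 28).
New Almaty is UTC+8:00, so local arrival = 5:25 AM + 8:00 = 1:25 PM on Oct 28.

1:25 PM on October 28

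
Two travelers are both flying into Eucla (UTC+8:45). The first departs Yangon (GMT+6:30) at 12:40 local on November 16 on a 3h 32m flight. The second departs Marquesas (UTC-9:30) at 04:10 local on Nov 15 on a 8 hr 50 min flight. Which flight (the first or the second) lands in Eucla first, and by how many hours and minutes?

the second, by 11 hours 12 minutes

Flight 1 in UTC: 12:40 − 6:30 = 06:10 on Nov 16.
+3 hours and 32 minutes → arrive 09:42 UTC on Nov 16.
Flight 2 in UTC: 04:10 + 9:30 = 13:40 on Nov 15.
+8 hours 50 minutes → arrive 22:30 UTC on Nov 15.
Flight 2 lands earlier by 11 hours 12 minutes.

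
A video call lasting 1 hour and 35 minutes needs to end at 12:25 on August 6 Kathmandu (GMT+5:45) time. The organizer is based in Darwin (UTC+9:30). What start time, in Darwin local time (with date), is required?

Target end time in UTC: 12:25 − 5:45 = 06:40 on Aug 6.
Subtract 1 hour 35 minutes → start 05:05 UTC on Aug 6.
Darwin is UTC+9:30: 05:05 + 9:30 = 14:35 on Aug 6.

14:35 on August 6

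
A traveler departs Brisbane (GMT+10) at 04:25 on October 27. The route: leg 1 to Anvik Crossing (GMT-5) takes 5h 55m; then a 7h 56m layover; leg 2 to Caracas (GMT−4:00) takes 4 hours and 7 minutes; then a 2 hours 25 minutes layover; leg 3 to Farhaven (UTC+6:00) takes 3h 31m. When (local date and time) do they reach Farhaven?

Convert departure to UTC: 04:25 − 10:00 = 18:25 UTC on Oct 26.
Add 5 hours and 55 minutes leg 1 → 00:20 UTC (Oct 27).
Add 7 hours 56 minutes layover in Anvik Crossing → 08:16 UTC.
Add 4 hours and 7 minutes leg 2 → 12:23 UTC.
Add 2 hours and 25 minutes layover in Caracas → 14:48 UTC.
Add 3 hours 31 minutes leg 3 → 18:19 UTC.
Farhaven is UTC+6:00, so local arrival = 18:19 + 6:00 = 00:19 on Oct 28.

00:19 on October 28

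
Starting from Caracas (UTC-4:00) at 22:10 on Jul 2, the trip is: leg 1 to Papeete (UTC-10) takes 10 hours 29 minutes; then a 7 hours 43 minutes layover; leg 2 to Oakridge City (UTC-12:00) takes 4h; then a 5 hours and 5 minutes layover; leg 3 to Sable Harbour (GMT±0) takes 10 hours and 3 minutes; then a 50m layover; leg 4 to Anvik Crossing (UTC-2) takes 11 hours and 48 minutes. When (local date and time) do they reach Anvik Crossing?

02:08 on Jul 5

Convert departure to UTC: 22:10 + 4:00 = 02:10 UTC on Jul 3.
Add 10 hours and 29 minutes leg 1 → 12:39 UTC.
Add 7 hours and 43 minutes layover in Papeete → 20:22 UTC.
Add 4 hours leg 2 → 00:22 UTC (Jul 4).
Add 5 hours 5 minutes layover in Oakridge City → 05:27 UTC.
Add 10 hours 3 minutes leg 3 → 15:30 UTC.
Add 50 minutes layover in Sable Harbour → 16:20 UTC.
Add 11 hours and 48 minutes leg 4 → 04:08 UTC (Jul 5).
Anvik Crossing is UTC−2:00, so local arrival = 04:08 − 2:00 = 02:08 on Jul 5.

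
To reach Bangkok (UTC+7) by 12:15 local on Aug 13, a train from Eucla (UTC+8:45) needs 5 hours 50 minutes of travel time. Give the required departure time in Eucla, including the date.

Target arrival in UTC: 12:15 − 7:00 = 05:15 on Aug 13.
Subtract 5 hours and 50 minutes → departure 23:25 UTC on Aug 12.
Eucla is UTC+8:45: 23:25 + 8:45 = 08:10 on Aug 13.

08:10 on August 13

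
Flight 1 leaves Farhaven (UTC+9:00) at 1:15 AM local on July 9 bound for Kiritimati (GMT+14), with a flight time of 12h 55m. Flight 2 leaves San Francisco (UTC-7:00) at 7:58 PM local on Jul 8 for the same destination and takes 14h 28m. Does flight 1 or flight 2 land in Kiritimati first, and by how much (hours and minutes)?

Flight 1 in UTC: 1:15 AM − 9:00 = 4:15 PM on Jul 8.
+12 hours 55 minutes → arrive 5:10 AM UTC on Jul 9.
Flight 2 in UTC: 7:58 PM + 7:00 = 2:58 AM on Jul 9.
+14 hours and 28 minutes → arrive 5:26 PM UTC on Jul 9.
Flight 1 lands earlier by 12 hours 16 minutes.

the first, by 12 hours 16 minutes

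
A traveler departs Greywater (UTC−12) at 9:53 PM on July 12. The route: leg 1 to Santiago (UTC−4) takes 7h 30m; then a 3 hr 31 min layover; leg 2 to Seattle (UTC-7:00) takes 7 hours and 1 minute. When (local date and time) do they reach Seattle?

8:55 PM on Jul 13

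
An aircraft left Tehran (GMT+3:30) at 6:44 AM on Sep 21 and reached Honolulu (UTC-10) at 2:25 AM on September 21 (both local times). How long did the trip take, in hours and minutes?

Departure in UTC: 6:44 AM − 3:30 = 3:14 AM on Sep 21.
Arrival in UTC: 2:25 AM + 10:00 = 12:25 PM on Sep 21.
Elapsed = 12:25 PM − 3:14 AM = 9 hours 11 minutes.

9 hours 11 minutes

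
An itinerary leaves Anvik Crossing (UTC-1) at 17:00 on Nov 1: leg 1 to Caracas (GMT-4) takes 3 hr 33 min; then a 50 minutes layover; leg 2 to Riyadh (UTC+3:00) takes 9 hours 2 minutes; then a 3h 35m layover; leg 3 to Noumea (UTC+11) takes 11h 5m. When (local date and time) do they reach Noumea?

09:05 on November 3

Convert departure to UTC: 17:00 + 1:00 = 18:00 UTC on Nov 1.
Add 3 hours 33 minutes leg 1 → 21:33 UTC.
Add 50 minutes layover in Caracas → 22:23 UTC.
Add 9 hours 2 minutes leg 2 → 07:25 UTC (Nov 2).
Add 3 hours 35 minutes layover in Riyadh → 11:00 UTC.
Add 11 hours 5 minutes leg 3 → 22:05 UTC.
Noumea is UTC+11:00, so local arrival = 22:05 + 11:00 = 09:05 on Nov 3.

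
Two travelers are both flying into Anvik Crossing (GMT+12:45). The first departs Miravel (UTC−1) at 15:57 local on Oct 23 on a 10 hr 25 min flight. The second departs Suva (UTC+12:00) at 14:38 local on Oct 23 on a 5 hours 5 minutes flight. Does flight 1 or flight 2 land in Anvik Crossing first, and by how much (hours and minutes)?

Flight 1 in UTC: 15:57 + 1:00 = 16:57 on Oct 23.
+10 hours and 25 minutes → arrive 03:22 UTC on Oct 24.
Flight 2 in UTC: 14:38 − 12:00 = 02:38 on Oct 23.
+5 hours 5 minutes → arrive 07:43 UTC on Oct 23.
Flight 2 lands earlier by 19 hours 39 minutes.

the second, by 19 hours 39 minutes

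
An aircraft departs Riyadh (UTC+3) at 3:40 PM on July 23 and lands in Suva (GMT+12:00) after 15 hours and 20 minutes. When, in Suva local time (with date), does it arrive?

Convert departure to UTC: 3:40 PM − 3:00 = 12:40 PM UTC on Jul 23.
Add 15 hours and 20 minutes travel time → 4:00 AM UTC (Jul 24).
Suva is UTC+12:00, so local arrival = 4:00 AM + 12:00 = 4:00 PM on Jul 24.

4:00 PM on July 24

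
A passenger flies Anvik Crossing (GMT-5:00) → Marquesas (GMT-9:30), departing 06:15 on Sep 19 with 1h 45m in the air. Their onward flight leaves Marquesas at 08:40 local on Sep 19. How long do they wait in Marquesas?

5 hours 10 minutes

Convert departure to UTC: 06:15 + 5:00 = 11:15 UTC on Sep 19.
Add 1 hour 45 minutes flight time → 13:00 UTC.
Marquesas is UTC−9:30, so local arrival = 13:00 − 9:30 = 03:30 on Sep 19.
Layover = 08:40 − 03:30 = 5 hours 10 minutes.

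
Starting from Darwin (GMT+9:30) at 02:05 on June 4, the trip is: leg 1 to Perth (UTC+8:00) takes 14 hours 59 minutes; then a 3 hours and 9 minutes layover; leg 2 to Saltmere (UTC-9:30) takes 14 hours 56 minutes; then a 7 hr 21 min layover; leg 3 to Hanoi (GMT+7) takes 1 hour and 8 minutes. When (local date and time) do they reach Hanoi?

17:08 on Jun 5

Convert departure to UTC: 02:05 − 9:30 = 16:35 UTC on Jun 3.
Add 14 hours and 59 minutes leg 1 → 07:34 UTC (Jun 4).
Add 3 hours 9 minutes layover in Perth → 10:43 UTC.
Add 14 hours and 56 minutes leg 2 → 01:39 UTC (Jun 5).
Add 7 hours 21 minutes layover in Saltmere → 09:00 UTC.
Add 1 hour 8 minutes leg 3 → 10:08 UTC.
Hanoi is UTC+7:00, so local arrival = 10:08 + 7:00 = 17:08 on Jun 5.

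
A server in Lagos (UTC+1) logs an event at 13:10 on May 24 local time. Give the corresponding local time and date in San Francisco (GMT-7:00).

05:10 on May 24

In UTC: 13:10 − 1:00 = 12:10 on May 24.
San Francisco is UTC−7:00: 12:10 − 7:00 = 05:10 on May 24.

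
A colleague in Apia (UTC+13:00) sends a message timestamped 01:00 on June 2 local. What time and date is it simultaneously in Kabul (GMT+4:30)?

In UTC: 01:00 − 13:00 = 12:00 on Jun 1.
Kabul is UTC+4:30: 12:00 + 4:30 = 16:30 on Jun 1.

16:30 on June 1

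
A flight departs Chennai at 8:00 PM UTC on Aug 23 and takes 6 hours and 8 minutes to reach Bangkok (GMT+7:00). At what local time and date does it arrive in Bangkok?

Departure is given in UTC: 8:00 PM on Aug 23.
Add 6 hours 8 minutes → 2:08 AM UTC (Aug 24).
Bangkok is UTC+7:00: 2:08 AM + 7:00 = 9:08 AM on Aug 24.

9:08 AM on August 24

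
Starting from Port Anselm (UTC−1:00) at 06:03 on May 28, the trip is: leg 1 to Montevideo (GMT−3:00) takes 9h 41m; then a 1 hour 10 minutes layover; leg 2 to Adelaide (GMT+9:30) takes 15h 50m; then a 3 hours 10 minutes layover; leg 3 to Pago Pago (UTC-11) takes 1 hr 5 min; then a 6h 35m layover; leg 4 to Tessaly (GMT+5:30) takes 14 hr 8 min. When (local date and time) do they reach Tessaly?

16:12 on May 30

Convert departure to UTC: 06:03 + 1:00 = 07:03 UTC on May 28.
Add 9 hours and 41 minutes leg 1 → 16:44 UTC.
Add 1 hour 10 minutes layover in Montevideo → 17:54 UTC.
Add 15 hours and 50 minutes leg 2 → 09:44 UTC (May 29).
Add 3 hours 10 minutes layover in Adelaide → 12:54 UTC.
Add 1 hour 5 minutes leg 3 → 13:59 UTC.
Add 6 hours and 35 minutes layover in Pago Pago → 20:34 UTC.
Add 14 hours 8 minutes leg 4 → 10:42 UTC (May 30).
Tessaly is UTC+5:30, so local arrival = 10:42 + 5:30 = 16:12 on May 30.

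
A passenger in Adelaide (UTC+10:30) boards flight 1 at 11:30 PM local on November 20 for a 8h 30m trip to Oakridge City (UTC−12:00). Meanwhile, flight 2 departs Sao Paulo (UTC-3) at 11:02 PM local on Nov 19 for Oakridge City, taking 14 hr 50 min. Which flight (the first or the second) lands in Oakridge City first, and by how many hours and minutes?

Flight 1 in UTC: 11:30 PM − 10:30 = 1:00 PM on Nov 20.
+8 hours and 30 minutes → arrive 9:30 PM UTC on Nov 20.
Flight 2 in UTC: 11:02 PM + 3:00 = 2:02 AM on Nov 20.
+14 hours and 50 minutes → arrive 4:52 PM UTC on Nov 20.
Flight 2 lands earlier by 4 hours 38 minutes.

the second, by 4 hours 38 minutes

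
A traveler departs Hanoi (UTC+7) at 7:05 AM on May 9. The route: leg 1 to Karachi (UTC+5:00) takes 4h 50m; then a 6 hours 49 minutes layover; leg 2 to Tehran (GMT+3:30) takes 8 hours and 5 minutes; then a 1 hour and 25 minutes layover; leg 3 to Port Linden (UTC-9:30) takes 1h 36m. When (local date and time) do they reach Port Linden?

Convert departure to UTC: 7:05 AM − 7:00 = 12:05 AM UTC on May 9.
Add 4 hours and 50 minutes leg 1 → 4:55 AM UTC.
Add 6 hours 49 minutes layover in Karachi → 11:44 AM UTC.
Add 8 hours and 5 minutes leg 2 → 7:49 PM UTC.
Add 1 hour 25 minutes layover in Tehran → 9:14 PM UTC.
Add 1 hour and 36 minutes leg 3 → 10:50 PM UTC.
Port Linden is UTC−9:30, so local arrival = 10:50 PM − 9:30 = 1:20 PM on May 9.

1:20 PM on May 9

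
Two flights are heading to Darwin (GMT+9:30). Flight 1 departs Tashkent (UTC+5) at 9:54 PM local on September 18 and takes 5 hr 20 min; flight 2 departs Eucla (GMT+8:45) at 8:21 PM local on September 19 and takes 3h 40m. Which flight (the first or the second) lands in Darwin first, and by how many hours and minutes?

Flight 1 in UTC: 9:54 PM − 5:00 = 4:54 PM on Sep 18.
+5 hours and 20 minutes → arrive 10:14 PM UTC on Sep 18.
Flight 2 in UTC: 8:21 PM − 8:45 = 11:36 AM on Sep 19.
+3 hours and 40 minutes → arrive 3:16 PM UTC on Sep 19.
Flight 1 lands earlier by 17 hours 2 minutes.

the first, by 17 hours 2 minutes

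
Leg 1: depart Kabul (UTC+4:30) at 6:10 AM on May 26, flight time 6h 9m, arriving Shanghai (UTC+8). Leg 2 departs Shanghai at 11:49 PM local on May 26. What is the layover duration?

8 hours

Convert departure to UTC: 6:10 AM − 4:30 = 1:40 AM UTC on May 26.
Add 6 hours and 9 minutes flight time → 7:49 AM UTC.
Shanghai is UTC+8:00, so local arrival = 7:49 AM + 8:00 = 3:49 PM on May 26.
Layover = 11:49 PM − 3:49 PM = 8 hours.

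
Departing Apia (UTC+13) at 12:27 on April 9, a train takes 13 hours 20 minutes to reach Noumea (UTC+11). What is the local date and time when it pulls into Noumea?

Convert departure to UTC: 12:27 − 13:00 = 23:27 UTC on Apr 8.
Add 13 hours 20 minutes travel time → 12:47 UTC (Apr 9).
Noumea is UTC+11:00, so local arrival = 12:47 + 11:00 = 23:47 on Apr 9.

23:47 on April 9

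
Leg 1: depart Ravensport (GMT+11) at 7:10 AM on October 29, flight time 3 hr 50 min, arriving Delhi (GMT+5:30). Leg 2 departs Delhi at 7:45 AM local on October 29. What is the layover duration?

Convert departure to UTC: 7:10 AM − 11:00 = 8:10 PM UTC on Oct 28.
Add 3 hours 50 minutes flight time → 12:00 AM UTC (Oct 29).
Delhi is UTC+5:30, so local arrival = 12:00 AM + 5:30 = 5:30 AM on Oct 29.
Layover = 7:45 AM − 5:30 AM = 2 hours 15 minutes.

2 hours 15 minutes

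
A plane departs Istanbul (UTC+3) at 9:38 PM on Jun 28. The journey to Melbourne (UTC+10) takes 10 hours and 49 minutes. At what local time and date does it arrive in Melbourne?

Convert departure to UTC: 9:38 PM − 3:00 = 6:38 PM UTC on Jun 28.
Add 10 hours and 49 minutes travel time → 5:27 AM UTC (Jun 29).
Melbourne is UTC+10:00, so local arrival = 5:27 AM + 10:00 = 3:27 PM on Jun 29.

3:27 PM on June 29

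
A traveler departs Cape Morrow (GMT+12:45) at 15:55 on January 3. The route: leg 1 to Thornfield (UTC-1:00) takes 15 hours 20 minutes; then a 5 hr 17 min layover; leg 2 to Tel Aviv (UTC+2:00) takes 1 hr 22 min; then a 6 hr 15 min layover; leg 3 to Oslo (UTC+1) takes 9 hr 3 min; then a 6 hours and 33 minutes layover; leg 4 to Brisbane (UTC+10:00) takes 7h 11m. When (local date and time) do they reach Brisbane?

16:11 on January 5

Convert departure to UTC: 15:55 − 12:45 = 03:10 UTC on Jan 3.
Add 15 hours 20 minutes leg 1 → 18:30 UTC.
Add 5 hours and 17 minutes layover in Thornfield → 23:47 UTC.
Add 1 hour 22 minutes leg 2 → 01:09 UTC (Jan 4).
Add 6 hours and 15 minutes layover in Tel Aviv → 07:24 UTC.
Add 9 hours 3 minutes leg 3 → 16:27 UTC.
Add 6 hours 33 minutes layover in Oslo → 23:00 UTC.
Add 7 hours 11 minutes leg 4 → 06:11 UTC (Jan 5).
Brisbane is UTC+10:00, so local arrival = 06:11 + 10:00 = 16:11 on Jan 5.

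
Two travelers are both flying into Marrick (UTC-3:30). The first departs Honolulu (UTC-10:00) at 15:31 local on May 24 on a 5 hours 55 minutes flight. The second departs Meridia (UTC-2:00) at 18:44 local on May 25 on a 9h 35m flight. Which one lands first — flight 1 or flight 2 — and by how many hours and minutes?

the first, by 22 hours 53 minutes

Flight 1 in UTC: 15:31 + 10:00 = 01:31 on May 25.
+5 hours 55 minutes → arrive 07:26 UTC on May 25.
Flight 2 in UTC: 18:44 + 2:00 = 20:44 on May 25.
+9 hours 35 minutes → arrive 06:19 UTC on May 26.
Flight 1 lands earlier by 22 hours 53 minutes.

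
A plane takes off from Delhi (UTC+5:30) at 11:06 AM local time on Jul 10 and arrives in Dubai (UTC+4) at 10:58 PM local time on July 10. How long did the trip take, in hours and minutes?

13 hours 22 minutes

Dubai is 1:30 behind Delhi.
Clock-face elapsed time (ignoring zones) is 11 hours 52 minutes.
Actual elapsed = 11 hours 52 minutes + 1:30 = 13 hours 22 minutes.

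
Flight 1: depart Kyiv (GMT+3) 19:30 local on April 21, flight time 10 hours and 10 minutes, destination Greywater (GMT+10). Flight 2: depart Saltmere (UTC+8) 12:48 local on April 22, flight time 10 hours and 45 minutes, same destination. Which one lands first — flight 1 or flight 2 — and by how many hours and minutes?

the first, by 12 hours 53 minutes

Flight 1 in UTC: 19:30 − 3:00 = 16:30 on Apr 21.
+10 hours 10 minutes → arrive 02:40 UTC on Apr 22.
Flight 2 in UTC: 12:48 − 8:00 = 04:48 on Apr 22.
+10 hours 45 minutes → arrive 15:33 UTC on Apr 22.
Flight 1 lands earlier by 12 hours 53 minutes.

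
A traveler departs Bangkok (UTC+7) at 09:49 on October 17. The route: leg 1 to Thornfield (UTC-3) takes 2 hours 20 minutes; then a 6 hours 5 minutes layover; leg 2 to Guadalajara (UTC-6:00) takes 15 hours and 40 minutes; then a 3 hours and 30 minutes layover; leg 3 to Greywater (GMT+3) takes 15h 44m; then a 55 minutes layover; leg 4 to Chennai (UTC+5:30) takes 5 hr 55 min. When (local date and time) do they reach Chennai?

Convert departure to UTC: 09:49 − 7:00 = 02:49 UTC on Oct 17.
Add 2 hours and 20 minutes leg 1 → 05:09 UTC.
Add 6 hours and 5 minutes layover in Thornfield → 11:14 UTC.
Add 15 hours 40 minutes leg 2 → 02:54 UTC (Oct 18).
Add 3 hours 30 minutes layover in Guadalajara → 06:24 UTC.
Add 15 hours 44 minutes leg 3 → 22:08 UTC.
Add 55 minutes layover in Greywater → 23:03 UTC.
Add 5 hours 55 minutes leg 4 → 04:58 UTC (Oct 19).
Chennai is UTC+5:30, so local arrival = 04:58 + 5:30 = 10:28 on Oct 19.

10:28 on Oct 19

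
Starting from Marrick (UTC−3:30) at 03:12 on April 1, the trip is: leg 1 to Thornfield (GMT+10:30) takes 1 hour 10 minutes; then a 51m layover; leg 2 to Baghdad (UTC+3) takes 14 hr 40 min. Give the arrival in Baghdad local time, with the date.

02:23 on Apr 2

Convert departure to UTC: 03:12 + 3:30 = 06:42 UTC on Apr 1.
Add 1 hour and 10 minutes leg 1 → 07:52 UTC.
Add 51 minutes layover in Thornfield → 08:43 UTC.
Add 14 hours and 40 minutes leg 2 → 23:23 UTC.
Baghdad is UTC+3:00, so local arrival = 23:23 + 3:00 = 02:23 on Apr 2.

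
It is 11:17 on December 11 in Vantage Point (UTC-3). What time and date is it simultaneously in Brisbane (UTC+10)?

In UTC: 11:17 + 3:00 = 14:17 on Dec 11.
Brisbane is UTC+10:00: 14:17 + 10:00 = 00:17 on Dec 12.

00:17 on December 12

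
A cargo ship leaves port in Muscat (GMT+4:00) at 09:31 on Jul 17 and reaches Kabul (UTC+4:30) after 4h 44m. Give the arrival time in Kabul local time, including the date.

14:45 on Jul 17

Convert departure to UTC: 09:31 − 4:00 = 05:31 UTC on Jul 17.
Add 4 hours and 44 minutes travel time → 10:15 UTC.
Kabul is UTC+4:30, so local arrival = 10:15 + 4:30 = 14:45 on Jul 17.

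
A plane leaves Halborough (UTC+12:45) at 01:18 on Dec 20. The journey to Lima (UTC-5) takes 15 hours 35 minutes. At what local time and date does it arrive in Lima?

23:08 on Dec 19

Lima is 17:45 behind Halborough.
After 15 hours and 35 minutes it is 16:53 in Halborough.
Shift by the zone difference: 16:53 − 17:45 = 23:08 on Dec 19 in Lima.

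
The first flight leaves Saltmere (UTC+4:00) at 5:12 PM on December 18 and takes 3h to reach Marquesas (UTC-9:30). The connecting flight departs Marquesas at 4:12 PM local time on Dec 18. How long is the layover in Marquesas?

9 hours 30 minutes

Convert departure to UTC: 5:12 PM − 4:00 = 1:12 PM UTC on Dec 18.
Add 3 hours flight time → 4:12 PM UTC.
Marquesas is UTC−9:30, so local arrival = 4:12 PM − 9:30 = 6:42 AM on Dec 18.
Layover = 4:12 PM − 6:42 AM = 9 hours 30 minutes.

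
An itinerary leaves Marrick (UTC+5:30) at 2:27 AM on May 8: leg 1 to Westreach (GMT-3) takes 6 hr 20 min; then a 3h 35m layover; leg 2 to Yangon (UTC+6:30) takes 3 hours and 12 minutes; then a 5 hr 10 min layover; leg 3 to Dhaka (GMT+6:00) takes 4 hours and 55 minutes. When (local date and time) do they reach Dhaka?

Convert departure to UTC: 2:27 AM − 5:30 = 8:57 PM UTC on May 7.
Add 6 hours 20 minutes leg 1 → 3:17 AM UTC (May 8).
Add 3 hours 35 minutes layover in Westreach → 6:52 AM UTC.
Add 3 hours and 12 minutes leg 2 → 10:04 AM UTC.
Add 5 hours 10 minutes layover in Yangon → 3:14 PM UTC.
Add 4 hours and 55 minutes leg 3 → 8:09 PM UTC.
Dhaka is UTC+6:00, so local arrival = 8:09 PM + 6:00 = 2:09 AM on May 9.

2:09 AM on May 9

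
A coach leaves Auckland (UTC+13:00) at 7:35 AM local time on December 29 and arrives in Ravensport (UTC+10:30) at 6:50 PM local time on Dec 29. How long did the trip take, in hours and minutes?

Departure in UTC: 7:35 AM − 13:00 = 6:35 PM on Dec 28.
Arrival in UTC: 6:50 PM − 10:30 = 8:20 AM on Dec 29.
Elapsed = 8:20 AM − 6:35 PM (+1 day) = 13 hours 45 minutes.

13 hours 45 minutes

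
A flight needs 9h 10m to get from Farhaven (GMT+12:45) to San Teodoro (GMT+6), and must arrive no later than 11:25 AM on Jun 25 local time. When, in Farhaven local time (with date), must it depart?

Target arrival in UTC: 11:25 AM − 6:00 = 5:25 AM on Jun 25.
Subtract 9 hours 10 minutes → departure 8:15 PM UTC on Jun 24.
Farhaven is UTC+12:45: 8:15 PM + 12:45 = 9:00 AM on Jun 25.

9:00 AM on June 25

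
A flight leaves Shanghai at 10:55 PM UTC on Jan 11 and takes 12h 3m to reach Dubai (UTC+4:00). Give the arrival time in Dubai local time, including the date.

2:58 PM on Jan 12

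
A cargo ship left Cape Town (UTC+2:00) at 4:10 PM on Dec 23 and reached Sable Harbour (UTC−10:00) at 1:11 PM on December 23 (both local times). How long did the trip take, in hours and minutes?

9 hours 1 minute

Departure in UTC: 4:10 PM − 2:00 = 2:10 PM on Dec 23.
Arrival in UTC: 1:11 PM + 10:00 = 11:11 PM on Dec 23.
Elapsed = 11:11 PM − 2:10 PM = 9 hours 1 minute.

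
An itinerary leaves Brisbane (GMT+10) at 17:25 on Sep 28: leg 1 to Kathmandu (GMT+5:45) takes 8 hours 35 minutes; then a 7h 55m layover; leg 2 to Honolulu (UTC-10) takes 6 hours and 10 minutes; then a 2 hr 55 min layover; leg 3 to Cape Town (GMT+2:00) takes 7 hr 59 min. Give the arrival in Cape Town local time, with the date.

Convert departure to UTC: 17:25 − 10:00 = 07:25 UTC on Sep 28.
Add 8 hours 35 minutes leg 1 → 16:00 UTC.
Add 7 hours 55 minutes layover in Kathmandu → 23:55 UTC.
Add 6 hours and 10 minutes leg 2 → 06:05 UTC (Sep 29).
Add 2 hours and 55 minutes layover in Honolulu → 09:00 UTC.
Add 7 hours 59 minutes leg 3 → 16:59 UTC.
Cape Town is UTC+2:00, so local arrival = 16:59 + 2:00 = 18:59 on Sep 29.

18:59 on Sep 29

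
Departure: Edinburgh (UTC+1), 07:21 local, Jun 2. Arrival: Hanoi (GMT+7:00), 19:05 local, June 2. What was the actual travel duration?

Departure in UTC: 07:21 − 1:00 = 06:21 on Jun 2.
Arrival in UTC: 19:05 − 7:00 = 12:05 on Jun 2.
Elapsed = 12:05 − 06:21 = 5 hours 44 minutes.

5 hours 44 minutes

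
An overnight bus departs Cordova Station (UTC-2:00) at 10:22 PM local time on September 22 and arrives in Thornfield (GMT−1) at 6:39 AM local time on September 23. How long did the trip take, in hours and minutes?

Thornfield is 1:00 ahead of Cordova Station.
Clock-face elapsed time (ignoring zones) is 8 hours 17 minutes.
Actual elapsed = 8 hours 17 minutes − 1:00 = 7 hours 17 minutes.

7 hours 17 minutes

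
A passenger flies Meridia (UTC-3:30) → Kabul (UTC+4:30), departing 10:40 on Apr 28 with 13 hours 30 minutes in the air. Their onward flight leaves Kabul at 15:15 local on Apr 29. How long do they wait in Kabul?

Convert departure to UTC: 10:40 + 3:30 = 14:10 UTC on Apr 28.
Add 13 hours 30 minutes flight time → 03:40 UTC (Apr 29).
Kabul is UTC+4:30, so local arrival = 03:40 + 4:30 = 08:10 on Apr 29.
Layover = 15:15 − 08:10 = 7 hours 5 minutes.

7 hours 5 minutes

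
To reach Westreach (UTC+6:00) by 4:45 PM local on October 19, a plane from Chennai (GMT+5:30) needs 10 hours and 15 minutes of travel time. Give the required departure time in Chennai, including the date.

Target arrival in UTC: 4:45 PM − 6:00 = 10:45 AM on Oct 19.
Subtract 10 hours and 15 minutes → departure 12:30 AM UTC on Oct 19.
Chennai is UTC+5:30: 12:30 AM + 5:30 = 6:00 AM on Oct 19.

6:00 AM on October 19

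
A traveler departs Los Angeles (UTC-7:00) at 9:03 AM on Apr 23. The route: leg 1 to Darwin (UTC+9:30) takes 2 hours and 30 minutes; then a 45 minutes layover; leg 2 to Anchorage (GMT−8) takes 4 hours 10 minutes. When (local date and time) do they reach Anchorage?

Convert departure to UTC: 9:03 AM + 7:00 = 4:03 PM UTC on Apr 23.
Add 2 hours 30 minutes leg 1 → 6:33 PM UTC.
Add 45 minutes layover in Darwin → 7:18 PM UTC.
Add 4 hours 10 minutes leg 2 → 11:28 PM UTC.
Anchorage is UTC−8:00, so local arrival = 11:28 PM − 8:00 = 3:28 PM on Apr 23.

3:28 PM on April 23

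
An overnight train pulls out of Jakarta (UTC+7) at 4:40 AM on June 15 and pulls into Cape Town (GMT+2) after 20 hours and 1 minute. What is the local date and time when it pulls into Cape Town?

7:41 PM on June 15

Cape Town is 5:00 behind Jakarta.
After 20 hours 1 minute it is 12:41 AM (Jun 16) in Jakarta.
Shift by the zone difference: 12:41 AM − 5:00 = 7:41 PM on Jun 15 in Cape Town.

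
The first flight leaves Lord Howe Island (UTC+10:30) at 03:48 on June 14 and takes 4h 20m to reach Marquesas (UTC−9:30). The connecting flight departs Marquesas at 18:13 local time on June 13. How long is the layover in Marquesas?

Convert departure to UTC: 03:48 − 10:30 = 17:18 UTC on Jun 13.
Add 4 hours 20 minutes flight time → 21:38 UTC.
Marquesas is UTC−9:30, so local arrival = 21:38 − 9:30 = 12:08 on Jun 13.
Layover = 18:13 − 12:08 = 6 hours 5 minutes.

6 hours 5 minutes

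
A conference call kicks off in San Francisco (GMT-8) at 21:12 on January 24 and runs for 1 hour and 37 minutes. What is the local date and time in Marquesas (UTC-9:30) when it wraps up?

21:19 on Jan 24

Convert start to UTC: 21:12 + 8:00 = 05:12 UTC on Jan 25.
Add 1 hour and 37 minutes duration → 06:49 UTC.
Marquesas is UTC−9:30, so local end time = 06:49 − 9:30 = 21:19 on Jan 24.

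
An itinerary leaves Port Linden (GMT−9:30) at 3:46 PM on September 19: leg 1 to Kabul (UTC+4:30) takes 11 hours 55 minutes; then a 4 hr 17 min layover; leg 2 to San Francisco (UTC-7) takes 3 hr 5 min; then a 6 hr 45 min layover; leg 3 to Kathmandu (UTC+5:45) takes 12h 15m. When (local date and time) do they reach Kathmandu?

9:18 PM on September 21

Convert departure to UTC: 3:46 PM + 9:30 = 1:16 AM UTC on Sep 20.
Add 11 hours and 55 minutes leg 1 → 1:11 PM UTC.
Add 4 hours 17 minutes layover in Kabul → 5:28 PM UTC.
Add 3 hours and 5 minutes leg 2 → 8:33 PM UTC.
Add 6 hours 45 minutes layover in San Francisco → 3:18 AM UTC (Sep 21).
Add 12 hours and 15 minutes leg 3 → 3:33 PM UTC.
Kathmandu is UTC+5:45, so local arrival = 3:33 PM + 5:45 = 9:18 PM on Sep 21.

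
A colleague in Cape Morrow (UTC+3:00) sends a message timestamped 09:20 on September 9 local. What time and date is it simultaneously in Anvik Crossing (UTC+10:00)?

In UTC: 09:20 − 3:00 = 06:20 on Sep 9.
Anvik Crossing is UTC+10:00: 06:20 + 10:00 = 16:20 on Sep 9.

16:20 on September 9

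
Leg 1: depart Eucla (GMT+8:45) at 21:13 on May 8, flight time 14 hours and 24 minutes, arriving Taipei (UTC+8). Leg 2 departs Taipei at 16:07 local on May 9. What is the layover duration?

Convert departure to UTC: 21:13 − 8:45 = 12:28 UTC on May 8.
Add 14 hours 24 minutes flight time → 02:52 UTC (May 9).
Taipei is UTC+8:00, so local arrival = 02:52 + 8:00 = 10:52 on May 9.
Layover = 16:07 − 10:52 = 5 hours 15 minutes.

5 hours 15 minutes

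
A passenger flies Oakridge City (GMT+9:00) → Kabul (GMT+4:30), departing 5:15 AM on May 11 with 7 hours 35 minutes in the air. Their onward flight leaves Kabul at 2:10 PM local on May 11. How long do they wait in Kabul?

5 hours 50 minutes

Convert departure to UTC: 5:15 AM − 9:00 = 8:15 PM UTC on May 10.
Add 7 hours and 35 minutes flight time → 3:50 AM UTC (May 11).
Kabul is UTC+4:30, so local arrival = 3:50 AM + 4:30 = 8:20 AM on May 11.
Layover = 2:10 PM − 8:20 AM = 5 hours 50 minutes.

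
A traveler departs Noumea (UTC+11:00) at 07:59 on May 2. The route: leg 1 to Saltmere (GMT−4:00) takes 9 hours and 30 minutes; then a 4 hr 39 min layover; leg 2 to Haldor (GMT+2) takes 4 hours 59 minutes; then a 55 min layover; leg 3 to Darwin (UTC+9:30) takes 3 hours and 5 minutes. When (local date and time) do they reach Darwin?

05:37 on May 3

Convert departure to UTC: 07:59 − 11:00 = 20:59 UTC on May 1.
Add 9 hours 30 minutes leg 1 → 06:29 UTC (May 2).
Add 4 hours and 39 minutes layover in Saltmere → 11:08 UTC.
Add 4 hours 59 minutes leg 2 → 16:07 UTC.
Add 55 minutes layover in Haldor → 17:02 UTC.
Add 3 hours and 5 minutes leg 3 → 20:07 UTC.
Darwin is UTC+9:30, so local arrival = 20:07 + 9:30 = 05:37 on May 3.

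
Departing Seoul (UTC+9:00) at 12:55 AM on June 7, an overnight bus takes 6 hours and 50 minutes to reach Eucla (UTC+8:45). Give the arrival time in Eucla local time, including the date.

7:30 AM on Jun 7

Eucla is 0:15 behind Seoul.
After 6 hours 50 minutes it is 7:45 AM in Seoul.
Shift by the zone difference: 7:45 AM − 0:15 = 7:30 AM on Jun 7 in Eucla.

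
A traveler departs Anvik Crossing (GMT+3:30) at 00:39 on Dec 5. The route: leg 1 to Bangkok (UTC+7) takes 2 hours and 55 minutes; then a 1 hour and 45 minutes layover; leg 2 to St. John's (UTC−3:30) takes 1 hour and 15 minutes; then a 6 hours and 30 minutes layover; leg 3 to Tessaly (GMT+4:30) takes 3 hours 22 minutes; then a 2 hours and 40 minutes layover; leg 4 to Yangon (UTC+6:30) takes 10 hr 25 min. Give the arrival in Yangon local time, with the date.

Convert departure to UTC: 00:39 − 3:30 = 21:09 UTC on Dec 4.
Add 2 hours 55 minutes leg 1 → 00:04 UTC (Dec 5).
Add 1 hour 45 minutes layover in Bangkok → 01:49 UTC.
Add 1 hour and 15 minutes leg 2 → 03:04 UTC.
Add 6 hours 30 minutes layover in St. John's → 09:34 UTC.
Add 3 hours 22 minutes leg 3 → 12:56 UTC.
Add 2 hours 40 minutes layover in Tessaly → 15:36 UTC.
Add 10 hours and 25 minutes leg 4 → 02:01 UTC (Dec 6).
Yangon is UTC+6:30, so local arrival = 02:01 + 6:30 = 08:31 on Dec 6.

08:31 on Dec 6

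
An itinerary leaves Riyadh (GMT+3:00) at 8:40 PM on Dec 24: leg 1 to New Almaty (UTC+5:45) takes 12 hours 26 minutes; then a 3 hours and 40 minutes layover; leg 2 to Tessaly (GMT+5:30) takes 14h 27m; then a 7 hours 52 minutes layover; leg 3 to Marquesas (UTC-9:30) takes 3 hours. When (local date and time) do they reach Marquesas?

1:35 AM on December 26

Convert departure to UTC: 8:40 PM − 3:00 = 5:40 PM UTC on Dec 24.
Add 12 hours and 26 minutes leg 1 → 6:06 AM UTC (Dec 25).
Add 3 hours and 40 minutes layover in New Almaty → 9:46 AM UTC.
Add 14 hours and 27 minutes leg 2 → 12:13 AM UTC (Dec 26).
Add 7 hours 52 minutes layover in Tessaly → 8:05 AM UTC.
Add 3 hours leg 3 → 11:05 AM UTC.
Marquesas is UTC−9:30, so local arrival = 11:05 AM − 9:30 = 1:35 AM on Dec 26.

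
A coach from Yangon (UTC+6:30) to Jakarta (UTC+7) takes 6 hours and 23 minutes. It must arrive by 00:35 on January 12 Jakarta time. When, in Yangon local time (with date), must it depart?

Target arrival in UTC: 00:35 − 7:00 = 17:35 on Jan 11.
Subtract 6 hours 23 minutes → departure 11:12 UTC on Jan 11.
Yangon is UTC+6:30: 11:12 + 6:30 = 17:42 on Jan 11.

17:42 on January 11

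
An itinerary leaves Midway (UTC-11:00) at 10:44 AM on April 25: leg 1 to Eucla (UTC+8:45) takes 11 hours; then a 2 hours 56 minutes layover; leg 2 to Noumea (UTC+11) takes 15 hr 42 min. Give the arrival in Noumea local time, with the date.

2:22 PM on Apr 27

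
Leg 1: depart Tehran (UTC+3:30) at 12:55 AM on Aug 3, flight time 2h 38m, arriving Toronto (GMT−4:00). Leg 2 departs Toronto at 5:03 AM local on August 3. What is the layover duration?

Convert departure to UTC: 12:55 AM − 3:30 = 9:25 PM UTC on Aug 2.
Add 2 hours 38 minutes flight time → 12:03 AM UTC (Aug 3).
Toronto is UTC−4:00, so local arrival = 12:03 AM − 4:00 = 8:03 PM on Aug 2.
Layover = 5:03 AM − 8:03 PM (+1 day) = 9 hours.

9 hours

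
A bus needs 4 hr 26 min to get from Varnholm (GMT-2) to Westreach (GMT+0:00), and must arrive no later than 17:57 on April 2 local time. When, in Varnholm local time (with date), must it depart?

Target arrival is already UTC: 17:57 on Apr 2.
Subtract 4 hours 26 minutes → departure 13:31 UTC on Apr 2.
Varnholm is UTC−2:00: 13:31 − 2:00 = 11:31 on Apr 2.

11:31 on April 2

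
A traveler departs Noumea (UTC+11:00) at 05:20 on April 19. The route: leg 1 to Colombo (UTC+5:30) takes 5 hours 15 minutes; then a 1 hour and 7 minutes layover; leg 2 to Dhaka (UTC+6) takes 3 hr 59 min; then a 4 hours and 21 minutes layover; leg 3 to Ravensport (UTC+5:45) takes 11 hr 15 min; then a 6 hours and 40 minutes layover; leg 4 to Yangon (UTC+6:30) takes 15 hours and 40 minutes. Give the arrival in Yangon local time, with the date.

Convert departure to UTC: 05:20 − 11:00 = 18:20 UTC on Apr 18.
Add 5 hours 15 minutes leg 1 → 23:35 UTC.
Add 1 hour 7 minutes layover in Colombo → 00:42 UTC (Apr 19).
Add 3 hours and 59 minutes leg 2 → 04:41 UTC.
Add 4 hours 21 minutes layover in Dhaka → 09:02 UTC.
Add 11 hours and 15 minutes leg 3 → 20:17 UTC.
Add 6 hours 40 minutes layover in Ravensport → 02:57 UTC (Apr 20).
Add 15 hours and 40 minutes leg 4 → 18:37 UTC.
Yangon is UTC+6:30, so local arrival = 18:37 + 6:30 = 01:07 on Apr 21.

01:07 on Apr 21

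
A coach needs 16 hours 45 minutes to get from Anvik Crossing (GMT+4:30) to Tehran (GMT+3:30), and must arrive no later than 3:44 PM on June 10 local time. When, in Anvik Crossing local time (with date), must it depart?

11:59 PM on Jun 9

Target arrival in UTC: 3:44 PM − 3:30 = 12:14 PM on Jun 10.
Subtract 16 hours 45 minutes → departure 7:29 PM UTC on Jun 9.
Anvik Crossing is UTC+4:30: 7:29 PM + 4:30 = 11:59 PM on Jun 9.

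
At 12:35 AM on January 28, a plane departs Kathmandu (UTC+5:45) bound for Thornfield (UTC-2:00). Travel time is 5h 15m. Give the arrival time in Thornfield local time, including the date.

Convert departure to UTC: 12:35 AM − 5:45 = 6:50 PM UTC on Jan 27.
Add 5 hours 15 minutes travel time → 12:05 AM UTC (Jan 28).
Thornfield is UTC−2:00, so local arrival = 12:05 AM − 2:00 = 10:05 PM on Jan 27.

10:05 PM on January 27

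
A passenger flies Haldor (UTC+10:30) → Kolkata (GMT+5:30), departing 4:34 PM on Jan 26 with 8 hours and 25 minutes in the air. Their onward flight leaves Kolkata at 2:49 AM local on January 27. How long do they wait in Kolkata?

Convert departure to UTC: 4:34 PM − 10:30 = 6:04 AM UTC on Jan 26.
Add 8 hours 25 minutes flight time → 2:29 PM UTC.
Kolkata is UTC+5:30, so local arrival = 2:29 PM + 5:30 = 7:59 PM on Jan 26.
Layover = 2:49 AM − 7:59 PM (+1 day) = 6 hours 50 minutes.

6 hours 50 minutes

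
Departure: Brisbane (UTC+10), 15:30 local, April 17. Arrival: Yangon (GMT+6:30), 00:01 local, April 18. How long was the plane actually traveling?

Departure in UTC: 15:30 − 10:00 = 05:30 on Apr 17.
Arrival in UTC: 00:01 − 6:30 = 17:31 on Apr 17.
Elapsed = 17:31 − 05:30 = 12 hours 1 minute.

12 hours 1 minute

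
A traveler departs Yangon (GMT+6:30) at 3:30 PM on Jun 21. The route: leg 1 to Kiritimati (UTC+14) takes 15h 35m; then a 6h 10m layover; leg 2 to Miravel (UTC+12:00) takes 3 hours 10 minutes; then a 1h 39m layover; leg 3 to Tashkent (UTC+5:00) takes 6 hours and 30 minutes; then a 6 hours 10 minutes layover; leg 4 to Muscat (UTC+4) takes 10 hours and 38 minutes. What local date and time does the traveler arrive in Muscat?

Convert departure to UTC: 3:30 PM − 6:30 = 9:00 AM UTC on Jun 21.
Add 15 hours and 35 minutes leg 1 → 12:35 AM UTC (Jun 22).
Add 6 hours 10 minutes layover in Kiritimati → 6:45 AM UTC.
Add 3 hours and 10 minutes leg 2 → 9:55 AM UTC.
Add 1 hour and 39 minutes layover in Miravel → 11:34 AM UTC.
Add 6 hours and 30 minutes leg 3 → 6:04 PM UTC.
Add 6 hours and 10 minutes layover in Tashkent → 12:14 AM UTC (Jun 23).
Add 10 hours 38 minutes leg 4 → 10:52 AM UTC.
Muscat is UTC+4:00, so local arrival = 10:52 AM + 4:00 = 2:52 PM on Jun 23.

2:52 PM on June 23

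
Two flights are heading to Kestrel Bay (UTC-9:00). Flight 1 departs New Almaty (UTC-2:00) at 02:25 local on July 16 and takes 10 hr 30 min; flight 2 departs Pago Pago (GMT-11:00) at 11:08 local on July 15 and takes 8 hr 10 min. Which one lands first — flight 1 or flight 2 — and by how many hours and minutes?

the second, by 8 hours 37 minutes

Flight 1 in UTC: 02:25 + 2:00 = 04:25 on Jul 16.
+10 hours 30 minutes → arrive 14:55 UTC on Jul 16.
Flight 2 in UTC: 11:08 + 11:00 = 22:08 on Jul 15.
+8 hours 10 minutes → arrive 06:18 UTC on Jul 16.
Flight 2 lands earlier by 8 hours 37 minutes.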